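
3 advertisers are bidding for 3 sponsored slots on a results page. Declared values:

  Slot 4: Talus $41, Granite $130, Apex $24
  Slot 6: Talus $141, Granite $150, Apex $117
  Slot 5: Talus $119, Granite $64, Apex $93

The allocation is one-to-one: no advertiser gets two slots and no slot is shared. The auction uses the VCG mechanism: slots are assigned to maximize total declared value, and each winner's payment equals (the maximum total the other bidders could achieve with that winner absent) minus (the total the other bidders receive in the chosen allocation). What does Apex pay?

Efficient allocation: Talus→Slot 5 ($119), Granite→Slot 4 ($130), Apex→Slot 6 ($117); total welfare W = $366.
Apex receives Slot 6 at value $117, so the others get W − 117 = $249.
Without Apex: best allocation of the remaining 2 bidders over all 3 slots is Talus→Slot 6 ($141), Granite→Slot 4 ($130), total $271.
VCG payment = (others' best without Apex) − (others' welfare with Apex) = 271 − 249 = $22.

Apex pays $22.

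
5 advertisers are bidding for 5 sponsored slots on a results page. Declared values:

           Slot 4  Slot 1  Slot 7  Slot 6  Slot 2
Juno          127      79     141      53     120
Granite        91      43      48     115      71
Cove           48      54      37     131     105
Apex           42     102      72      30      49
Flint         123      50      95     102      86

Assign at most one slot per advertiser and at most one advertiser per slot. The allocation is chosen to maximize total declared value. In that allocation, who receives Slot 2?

Optimal: Juno→Slot 7 ($141), Granite→Slot 6 ($115), Cove→Slot 2 ($105), Apex→Slot 1 ($102), Flint→Slot 4 ($123) — total 141+115+105+102+123 = $586.
Max-entry greedy (repeatedly take the single best remaining cell) gives $568, worse by 18.
Next-best assignment: Juno→Slot 7, Granite→Slot 2, Cove→Slot 6, Apex→Slot 1, Flint→Slot 4 = $568.
Swapping Flint↔Juno (Flint→Slot 7 $95, Juno→Slot 4 $127) loses 42.
Cove's own top slot is Slot 6 ($131), but forcing Cove→Slot 6 and reassigning the rest optimally gives only $568 — worse by 18.

Cove receives Slot 2.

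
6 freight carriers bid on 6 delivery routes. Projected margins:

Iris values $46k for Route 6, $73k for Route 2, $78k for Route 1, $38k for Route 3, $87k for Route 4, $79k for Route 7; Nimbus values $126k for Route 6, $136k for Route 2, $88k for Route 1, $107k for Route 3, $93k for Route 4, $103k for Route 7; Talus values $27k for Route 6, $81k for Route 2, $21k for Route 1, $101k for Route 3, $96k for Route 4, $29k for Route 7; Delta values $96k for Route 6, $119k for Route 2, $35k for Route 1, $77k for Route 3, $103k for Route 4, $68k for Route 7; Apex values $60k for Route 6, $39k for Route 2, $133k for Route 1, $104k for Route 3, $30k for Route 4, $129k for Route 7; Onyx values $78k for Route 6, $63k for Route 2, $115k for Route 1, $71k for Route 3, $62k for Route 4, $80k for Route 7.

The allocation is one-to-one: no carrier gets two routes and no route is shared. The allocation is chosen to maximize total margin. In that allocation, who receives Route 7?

Optimal: Iris→Route 4 ($87k), Nimbus→Route 6 ($126k), Talus→Route 3 ($101k), Delta→Route 2 ($119k), Apex→Route 7 ($129k), Onyx→Route 1 ($115k) — total 87+126+101+119+129+115 = $677k.
Swapping Onyx↔Iris (Onyx→Route 4 $62k, Iris→Route 1 $78k) loses 62.
Apex's own top route is Route 1 ($133k), but forcing Apex→Route 1 and reassigning the rest optimally gives only $646k — worse by 31.

Apex receives Route 7.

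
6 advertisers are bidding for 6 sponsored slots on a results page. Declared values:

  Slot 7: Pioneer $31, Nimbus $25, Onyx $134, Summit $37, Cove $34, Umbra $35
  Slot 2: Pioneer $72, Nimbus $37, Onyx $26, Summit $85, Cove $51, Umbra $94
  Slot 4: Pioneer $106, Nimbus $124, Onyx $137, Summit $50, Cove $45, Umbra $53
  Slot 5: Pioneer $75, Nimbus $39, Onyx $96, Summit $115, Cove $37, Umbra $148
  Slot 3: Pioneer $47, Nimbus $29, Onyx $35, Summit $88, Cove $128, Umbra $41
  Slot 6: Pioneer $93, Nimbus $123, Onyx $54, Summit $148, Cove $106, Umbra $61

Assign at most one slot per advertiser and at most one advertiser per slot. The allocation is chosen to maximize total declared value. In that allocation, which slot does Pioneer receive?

Optimal: Pioneer→Slot 2 ($72), Nimbus→Slot 4 ($124), Onyx→Slot 7 ($134), Summit→Slot 6 ($148), Cove→Slot 3 ($128), Umbra→Slot 5 ($148) — total 72+124+134+148+128+148 = $754.
Max-entry greedy (repeatedly take the single best remaining cell) gives $658, worse by 96.
No other one-to-one assignment exceeds $754.
Pioneer's own top slot is Slot 4 ($106), but forcing Pioneer→Slot 4 and reassigning the rest optimally gives only $724 — worse by 30.

Pioneer receives Slot 2.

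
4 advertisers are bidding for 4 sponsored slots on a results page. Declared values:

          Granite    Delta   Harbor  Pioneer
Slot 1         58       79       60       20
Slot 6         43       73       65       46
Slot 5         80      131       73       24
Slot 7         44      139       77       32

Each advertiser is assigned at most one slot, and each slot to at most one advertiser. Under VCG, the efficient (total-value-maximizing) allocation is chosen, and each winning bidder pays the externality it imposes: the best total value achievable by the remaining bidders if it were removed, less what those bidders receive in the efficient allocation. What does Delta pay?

Delta pays $17.

Efficient allocation: Granite→Slot 5 ($80), Delta→Slot 7 ($139), Harbor→Slot 1 ($60), Pioneer→Slot 6 ($46); total welfare W = $325.
Delta receives Slot 7 at value $139, so the others get W − 139 = $186.
Without Delta: best allocation of the remaining 3 bidders over all 4 slots is Granite→Slot 5 ($80), Harbor→Slot 7 ($77), Pioneer→Slot 6 ($46), total $203.
VCG payment = (others' best without Delta) − (others' welfare with Delta) = 203 − 186 = $17.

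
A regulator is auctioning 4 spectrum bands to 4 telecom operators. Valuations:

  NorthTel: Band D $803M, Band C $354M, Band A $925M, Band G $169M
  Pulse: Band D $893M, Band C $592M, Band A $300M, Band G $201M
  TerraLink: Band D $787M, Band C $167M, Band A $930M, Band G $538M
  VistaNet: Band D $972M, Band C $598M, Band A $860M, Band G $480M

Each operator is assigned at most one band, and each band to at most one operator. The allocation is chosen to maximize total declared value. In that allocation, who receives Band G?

TerraLink receives Band G.

Optimal: NorthTel→Band A ($925M), Pulse→Band C ($592M), TerraLink→Band G ($538M), VistaNet→Band D ($972M) — total 925+592+538+972 = $3027M.
Column-greedy (each band in turn goes to its best remaining operator) gives $2663M, worse by 364.
TerraLink's own top band is Band A ($930M), but forcing TerraLink→Band A and reassigning the rest optimally gives only $2805M — worse by 222.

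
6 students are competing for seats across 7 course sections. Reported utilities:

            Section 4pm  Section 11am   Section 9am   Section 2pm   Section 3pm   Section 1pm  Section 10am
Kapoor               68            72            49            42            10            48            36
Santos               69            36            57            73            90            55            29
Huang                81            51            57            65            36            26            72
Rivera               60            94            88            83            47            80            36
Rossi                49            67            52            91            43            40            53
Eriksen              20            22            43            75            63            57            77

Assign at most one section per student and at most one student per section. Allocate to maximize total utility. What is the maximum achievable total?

Optimal: Kapoor→Section 11am (72 points), Santos→Section 3pm (90 points), Huang→Section 4pm (81 points), Rivera→Section 9am (88 points), Rossi→Section 2pm (91 points), Eriksen→Section 10am (77 points) — total 72+90+81+88+91+77 = 499 points.
Max-entry greedy (repeatedly take the single best remaining cell) gives 482 points, worse by 17.

Maximum total: 499 points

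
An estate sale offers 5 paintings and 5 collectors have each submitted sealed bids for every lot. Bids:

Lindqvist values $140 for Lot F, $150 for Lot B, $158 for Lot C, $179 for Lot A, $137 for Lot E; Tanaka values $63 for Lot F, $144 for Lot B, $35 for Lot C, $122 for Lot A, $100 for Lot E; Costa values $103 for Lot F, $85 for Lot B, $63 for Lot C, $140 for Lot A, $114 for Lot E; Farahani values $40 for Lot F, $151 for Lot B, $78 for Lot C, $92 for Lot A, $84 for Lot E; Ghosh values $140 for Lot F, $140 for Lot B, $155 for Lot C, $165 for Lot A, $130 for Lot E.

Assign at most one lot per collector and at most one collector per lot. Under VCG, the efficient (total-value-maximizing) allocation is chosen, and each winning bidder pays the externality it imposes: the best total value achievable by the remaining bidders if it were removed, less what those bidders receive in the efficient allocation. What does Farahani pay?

Farahani pays $54.

Efficient allocation: Lindqvist→Lot C ($158), Tanaka→Lot E ($100), Costa→Lot A ($140), Farahani→Lot B ($151), Ghosh→Lot F ($140); total welfare W = $689.
Farahani receives Lot B at value $151, so the others get W − 151 = $538.
Without Farahani: best allocation of the remaining 4 bidders over all 5 lots is Lindqvist→Lot A ($179), Tanaka→Lot B ($144), Costa→Lot E ($114), Ghosh→Lot C ($155), total $592.
VCG payment = (others' best without Farahani) − (others' welfare with Farahani) = 592 − 538 = $54.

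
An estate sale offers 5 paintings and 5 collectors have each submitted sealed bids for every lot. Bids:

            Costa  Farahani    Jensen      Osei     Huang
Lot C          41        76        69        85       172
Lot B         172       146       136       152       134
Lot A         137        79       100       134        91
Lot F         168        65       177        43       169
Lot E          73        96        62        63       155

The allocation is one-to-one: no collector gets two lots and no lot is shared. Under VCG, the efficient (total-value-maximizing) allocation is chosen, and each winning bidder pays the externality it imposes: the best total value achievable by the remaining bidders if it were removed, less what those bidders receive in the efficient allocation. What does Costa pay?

Efficient allocation: Costa→Lot B ($172), Farahani→Lot E ($96), Jensen→Lot F ($177), Osei→Lot A ($134), Huang→Lot C ($172); total welfare W = $751.
Costa receives Lot B at value $172, so the others get W − 172 = $579.
Without Costa: best allocation of the remaining 4 bidders over all 5 lots is Farahani→Lot B ($146), Jensen→Lot F ($177), Osei→Lot A ($134), Huang→Lot C ($172), total $629.
VCG payment = (others' best without Costa) − (others' welfare with Costa) = 629 − 579 = $50.

Costa pays $50.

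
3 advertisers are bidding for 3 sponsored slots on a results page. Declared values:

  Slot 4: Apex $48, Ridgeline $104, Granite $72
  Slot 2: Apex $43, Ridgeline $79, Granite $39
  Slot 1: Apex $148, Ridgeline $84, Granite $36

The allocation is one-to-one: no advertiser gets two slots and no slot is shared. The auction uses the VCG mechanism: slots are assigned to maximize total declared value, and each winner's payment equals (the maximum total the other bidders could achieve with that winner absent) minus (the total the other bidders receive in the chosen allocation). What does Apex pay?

Apex pays $5.

Efficient allocation: Apex→Slot 1 ($148), Ridgeline→Slot 2 ($79), Granite→Slot 4 ($72); total welfare W = $299.
Apex receives Slot 1 at value $148, so the others get W − 148 = $151.
Without Apex: best allocation of the remaining 2 bidders over all 3 slots is Ridgeline→Slot 1 ($84), Granite→Slot 4 ($72), total $156.
VCG payment = (others' best without Apex) − (others' welfare with Apex) = 156 − 151 = $5.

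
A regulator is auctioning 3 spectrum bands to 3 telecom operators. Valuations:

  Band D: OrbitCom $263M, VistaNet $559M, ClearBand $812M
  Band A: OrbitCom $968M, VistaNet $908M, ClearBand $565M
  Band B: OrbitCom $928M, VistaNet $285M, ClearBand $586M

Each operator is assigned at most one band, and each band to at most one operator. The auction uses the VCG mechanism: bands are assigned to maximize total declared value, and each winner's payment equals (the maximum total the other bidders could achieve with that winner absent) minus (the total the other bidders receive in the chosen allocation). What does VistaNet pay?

Efficient allocation: OrbitCom→Band B ($928M), VistaNet→Band A ($908M), ClearBand→Band D ($812M); total welfare W = $2648M.
VistaNet receives Band A at value $908M, so the others get W − 908 = $1740M.
Without VistaNet: best allocation of the remaining 2 bidders over all 3 bands is OrbitCom→Band A ($968M), ClearBand→Band D ($812M), total $1780M.
VCG payment = (others' best without VistaNet) − (others' welfare with VistaNet) = 1780 − 1740 = $40M.

VistaNet pays $40M.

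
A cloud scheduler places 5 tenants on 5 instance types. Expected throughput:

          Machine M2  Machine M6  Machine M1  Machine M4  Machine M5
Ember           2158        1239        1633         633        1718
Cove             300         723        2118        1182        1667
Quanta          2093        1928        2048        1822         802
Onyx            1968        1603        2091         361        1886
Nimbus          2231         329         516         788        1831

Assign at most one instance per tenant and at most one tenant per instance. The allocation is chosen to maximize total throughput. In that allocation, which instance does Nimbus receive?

This is the linear assignment problem.
Optimal: Ember→Machine M2 (2158 ops/s), Cove→Machine M1 (2118 ops/s), Quanta→Machine M4 (1822 ops/s), Onyx→Machine M6 (1603 ops/s), Nimbus→Machine M5 (1831 ops/s) — total 2158+2118+1822+1603+1831 = 9532 ops/s.
Row-greedy (each tenant in turn takes its best remaining instance) gives 8878 ops/s, worse by 654.
Checked against all permutations: 9532 ops/s is optimal.
Nimbus's own top instance is Machine M2 (2231 ops/s), but forcing Nimbus→Machine M2 and reassigning the rest optimally gives only 9492 ops/s — worse by 40.

Nimbus receives Machine M5.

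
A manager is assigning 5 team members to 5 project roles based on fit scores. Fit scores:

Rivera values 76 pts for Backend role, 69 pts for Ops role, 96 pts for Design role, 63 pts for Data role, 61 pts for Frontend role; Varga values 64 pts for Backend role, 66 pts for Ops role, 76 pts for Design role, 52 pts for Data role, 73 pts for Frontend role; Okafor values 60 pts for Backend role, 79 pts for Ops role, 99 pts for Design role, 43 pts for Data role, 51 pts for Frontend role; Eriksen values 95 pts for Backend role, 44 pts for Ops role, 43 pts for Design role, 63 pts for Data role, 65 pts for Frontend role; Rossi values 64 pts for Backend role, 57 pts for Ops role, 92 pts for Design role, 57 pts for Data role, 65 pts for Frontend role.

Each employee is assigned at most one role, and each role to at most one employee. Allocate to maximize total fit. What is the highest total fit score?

This is the linear assignment problem.
Optimal: Rivera→Data role (63 pts), Varga→Frontend role (73 pts), Okafor→Ops role (79 pts), Eriksen→Backend role (95 pts), Rossi→Design role (92 pts) — total 63+73+79+95+92 = 402 pts.
Max-entry greedy (repeatedly take the single best remaining cell) gives 393 pts, worse by 9.
Next-best assignment: Rivera→Design role, Varga→Frontend role, Okafor→Ops role, Eriksen→Backend role, Rossi→Data role = 400 pts.

Maximum total: 402 pts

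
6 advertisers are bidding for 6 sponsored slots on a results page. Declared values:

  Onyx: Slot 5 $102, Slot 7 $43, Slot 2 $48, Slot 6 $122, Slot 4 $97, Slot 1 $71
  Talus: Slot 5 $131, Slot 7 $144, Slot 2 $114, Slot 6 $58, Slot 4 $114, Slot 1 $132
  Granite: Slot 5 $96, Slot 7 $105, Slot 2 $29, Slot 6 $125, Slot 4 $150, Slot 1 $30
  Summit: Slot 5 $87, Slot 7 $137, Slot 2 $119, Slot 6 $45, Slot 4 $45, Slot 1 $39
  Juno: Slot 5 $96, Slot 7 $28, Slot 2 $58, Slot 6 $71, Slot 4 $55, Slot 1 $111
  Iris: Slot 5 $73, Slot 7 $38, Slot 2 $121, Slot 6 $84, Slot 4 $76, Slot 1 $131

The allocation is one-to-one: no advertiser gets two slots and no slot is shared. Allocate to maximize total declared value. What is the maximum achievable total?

This is the linear assignment problem.
Optimal: Onyx→Slot 6 ($122), Talus→Slot 5 ($131), Granite→Slot 4 ($150), Summit→Slot 7 ($137), Juno→Slot 1 ($111), Iris→Slot 2 ($121) — total 122+131+150+137+111+121 = $772.
Column-greedy (each slot in turn goes to its best remaining advertiser) gives $722, worse by 50.

Maximum total: $772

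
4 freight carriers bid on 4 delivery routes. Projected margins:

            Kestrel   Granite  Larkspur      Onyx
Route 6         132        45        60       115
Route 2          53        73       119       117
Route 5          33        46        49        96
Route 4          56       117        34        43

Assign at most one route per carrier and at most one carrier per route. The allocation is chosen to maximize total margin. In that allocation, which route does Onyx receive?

Onyx receives Route 5.

Optimal: Kestrel→Route 6 ($132k), Granite→Route 4 ($117k), Larkspur→Route 2 ($119k), Onyx→Route 5 ($96k) — total 132+117+119+96 = $464k.
Onyx's own top route is Route 2 ($117k), but forcing Onyx→Route 2 and reassigning the rest optimally gives only $415k — worse by 49.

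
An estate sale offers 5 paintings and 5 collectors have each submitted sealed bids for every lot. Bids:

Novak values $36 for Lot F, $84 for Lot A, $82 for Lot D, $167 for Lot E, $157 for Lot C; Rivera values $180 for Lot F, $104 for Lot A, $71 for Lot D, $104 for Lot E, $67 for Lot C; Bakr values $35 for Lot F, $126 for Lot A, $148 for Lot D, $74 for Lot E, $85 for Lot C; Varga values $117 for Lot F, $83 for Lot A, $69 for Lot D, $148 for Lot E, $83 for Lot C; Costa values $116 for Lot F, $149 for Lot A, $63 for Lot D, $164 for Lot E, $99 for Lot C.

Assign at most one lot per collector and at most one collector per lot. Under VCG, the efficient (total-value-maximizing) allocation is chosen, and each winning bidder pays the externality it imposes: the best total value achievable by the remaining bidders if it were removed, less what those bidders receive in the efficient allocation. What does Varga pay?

Varga pays $15.

Efficient allocation: Novak→Lot C ($157), Rivera→Lot F ($180), Bakr→Lot D ($148), Varga→Lot E ($148), Costa→Lot A ($149); total welfare W = $782.
Varga receives Lot E at value $148, so the others get W − 148 = $634.
Without Varga: best allocation of the remaining 4 bidders over all 5 lots is Novak→Lot C ($157), Rivera→Lot F ($180), Bakr→Lot D ($148), Costa→Lot E ($164), total $649.
VCG payment = (others' best without Varga) − (others' welfare with Varga) = 649 − 634 = $15.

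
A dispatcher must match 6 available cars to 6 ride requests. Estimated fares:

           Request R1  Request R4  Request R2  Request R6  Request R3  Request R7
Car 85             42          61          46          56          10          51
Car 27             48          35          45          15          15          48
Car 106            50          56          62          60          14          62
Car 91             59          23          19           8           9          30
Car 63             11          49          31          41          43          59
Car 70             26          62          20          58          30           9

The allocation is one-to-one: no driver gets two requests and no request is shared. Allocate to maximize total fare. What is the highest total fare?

Optimal: Car 85→Request R4 ($61), Car 27→Request R7 ($48), Car 106→Request R2 ($62), Car 91→Request R1 ($59), Car 63→Request R3 ($43), Car 70→Request R6 ($58) — total 61+48+62+59+43+58 = $331.
Max-entry greedy (repeatedly take the single best remaining cell) gives $313, worse by 18.
Next-best assignment: Car 85→Request R6, Car 27→Request R7, Car 106→Request R2, Car 91→Request R1, Car 63→Request R3, Car 70→Request R4 = $330.

Maximum total: $331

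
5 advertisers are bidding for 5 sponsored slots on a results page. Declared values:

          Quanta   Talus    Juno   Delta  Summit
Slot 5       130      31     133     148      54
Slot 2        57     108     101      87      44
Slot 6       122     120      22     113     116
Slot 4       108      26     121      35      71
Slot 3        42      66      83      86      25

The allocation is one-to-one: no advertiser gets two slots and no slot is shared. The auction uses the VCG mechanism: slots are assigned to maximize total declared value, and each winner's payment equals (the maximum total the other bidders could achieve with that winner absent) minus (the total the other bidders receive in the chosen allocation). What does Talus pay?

Talus pays $18.

Efficient allocation: Quanta→Slot 4 ($108), Talus→Slot 2 ($108), Juno→Slot 3 ($83), Delta→Slot 5 ($148), Summit→Slot 6 ($116); total welfare W = $563.
Talus receives Slot 2 at value $108, so the others get W − 108 = $455.
Without Talus: best allocation of the remaining 4 bidders over all 5 slots is Quanta→Slot 4 ($108), Juno→Slot 2 ($101), Delta→Slot 5 ($148), Summit→Slot 6 ($116), total $473.
VCG payment = (others' best without Talus) − (others' welfare with Talus) = 473 − 455 = $18.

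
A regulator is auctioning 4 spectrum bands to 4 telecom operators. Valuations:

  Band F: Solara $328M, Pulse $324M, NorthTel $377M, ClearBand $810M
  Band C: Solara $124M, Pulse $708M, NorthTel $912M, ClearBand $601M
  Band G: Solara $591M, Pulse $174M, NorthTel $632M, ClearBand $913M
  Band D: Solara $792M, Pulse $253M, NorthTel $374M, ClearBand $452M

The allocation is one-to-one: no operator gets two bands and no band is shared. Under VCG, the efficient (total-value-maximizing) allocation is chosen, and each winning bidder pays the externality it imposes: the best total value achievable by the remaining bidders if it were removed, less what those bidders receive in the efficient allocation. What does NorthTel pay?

NorthTel pays $103M.

Efficient allocation: Solara→Band D ($792M), Pulse→Band C ($708M), NorthTel→Band G ($632M), ClearBand→Band F ($810M); total welfare W = $2942M.
NorthTel receives Band G at value $632M, so the others get W − 632 = $2310M.
Without NorthTel: best allocation of the remaining 3 bidders over all 4 bands is Solara→Band D ($792M), Pulse→Band C ($708M), ClearBand→Band G ($913M), total $2413M.
VCG payment = (others' best without NorthTel) − (others' welfare with NorthTel) = 2413 − 2310 = $103M.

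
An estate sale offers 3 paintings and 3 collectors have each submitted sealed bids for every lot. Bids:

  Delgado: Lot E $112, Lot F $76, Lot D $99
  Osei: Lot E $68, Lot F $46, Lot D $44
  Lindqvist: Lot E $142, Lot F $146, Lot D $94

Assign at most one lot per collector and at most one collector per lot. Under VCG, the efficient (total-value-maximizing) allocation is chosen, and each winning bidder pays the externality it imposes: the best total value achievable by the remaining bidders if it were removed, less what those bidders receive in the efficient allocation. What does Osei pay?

Osei pays $13.

Efficient allocation: Delgado→Lot D ($99), Osei→Lot E ($68), Lindqvist→Lot F ($146); total welfare W = $313.
Osei receives Lot E at value $68, so the others get W − 68 = $245.
Without Osei: best allocation of the remaining 2 bidders over all 3 lots is Delgado→Lot E ($112), Lindqvist→Lot F ($146), total $258.
VCG payment = (others' best without Osei) − (others' welfare with Osei) = 258 − 245 = $13.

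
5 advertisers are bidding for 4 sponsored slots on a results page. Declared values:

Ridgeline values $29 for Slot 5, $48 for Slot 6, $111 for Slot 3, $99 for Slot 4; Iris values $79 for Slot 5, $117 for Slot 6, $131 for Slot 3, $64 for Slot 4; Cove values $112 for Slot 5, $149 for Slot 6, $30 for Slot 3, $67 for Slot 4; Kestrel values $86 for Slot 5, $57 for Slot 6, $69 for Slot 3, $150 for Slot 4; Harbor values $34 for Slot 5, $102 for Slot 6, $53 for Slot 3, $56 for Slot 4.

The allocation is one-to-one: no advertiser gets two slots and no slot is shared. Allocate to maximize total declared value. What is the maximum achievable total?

Treat this as an assignment problem: match each advertiser to one slot.
Optimal: Cove→Slot 5 ($112), Harbor→Slot 6 ($102), Iris→Slot 3 ($131), Kestrel→Slot 4 ($150) — total 112+102+131+150 = $495.
Row-greedy (each advertiser in turn takes its best remaining slot) gives $490, worse by 5.
Swapping Iris↔Kestrel (Iris→Slot 4 $64, Kestrel→Slot 3 $69) loses 148.
Checked against all permutations: $495 is optimal.

Max total: $495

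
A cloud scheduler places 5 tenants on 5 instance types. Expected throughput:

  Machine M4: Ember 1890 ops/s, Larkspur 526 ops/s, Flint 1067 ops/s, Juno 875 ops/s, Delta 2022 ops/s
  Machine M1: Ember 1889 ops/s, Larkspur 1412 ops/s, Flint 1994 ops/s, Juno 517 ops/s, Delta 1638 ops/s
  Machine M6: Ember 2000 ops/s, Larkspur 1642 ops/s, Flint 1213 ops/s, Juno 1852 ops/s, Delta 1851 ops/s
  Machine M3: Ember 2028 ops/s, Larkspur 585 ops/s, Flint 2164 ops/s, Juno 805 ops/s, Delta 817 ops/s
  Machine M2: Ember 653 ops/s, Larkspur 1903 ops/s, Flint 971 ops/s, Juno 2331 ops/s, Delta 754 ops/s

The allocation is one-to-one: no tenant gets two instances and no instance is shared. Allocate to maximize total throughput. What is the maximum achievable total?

Max total: 10048 ops/s

Optimal: Ember→Machine M1 (1889 ops/s), Larkspur→Machine M6 (1642 ops/s), Flint→Machine M3 (2164 ops/s), Juno→Machine M2 (2331 ops/s), Delta→Machine M4 (2022 ops/s) — total 1889+1642+2164+2331+2022 = 10048 ops/s.
Swapping Juno↔Ember (Juno→Machine M1 517 ops/s, Ember→Machine M2 653 ops/s) loses 3050.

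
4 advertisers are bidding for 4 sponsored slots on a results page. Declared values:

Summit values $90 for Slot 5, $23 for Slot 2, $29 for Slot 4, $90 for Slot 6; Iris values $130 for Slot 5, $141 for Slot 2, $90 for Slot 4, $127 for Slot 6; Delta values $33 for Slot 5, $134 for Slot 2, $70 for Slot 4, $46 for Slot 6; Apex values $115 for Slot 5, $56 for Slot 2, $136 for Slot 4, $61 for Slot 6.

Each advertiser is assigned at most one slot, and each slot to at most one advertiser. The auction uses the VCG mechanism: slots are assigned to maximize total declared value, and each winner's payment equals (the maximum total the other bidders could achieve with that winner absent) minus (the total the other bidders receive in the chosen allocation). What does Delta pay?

Efficient allocation: Summit→Slot 6 ($90), Iris→Slot 5 ($130), Delta→Slot 2 ($134), Apex→Slot 4 ($136); total welfare W = $490.
Delta receives Slot 2 at value $134, so the others get W − 134 = $356.
Without Delta: best allocation of the remaining 3 bidders over all 4 slots is Summit→Slot 5 ($90), Iris→Slot 2 ($141), Apex→Slot 4 ($136), total $367.
VCG payment = (others' best without Delta) − (others' welfare with Delta) = 367 − 356 = $11.

Delta pays $11.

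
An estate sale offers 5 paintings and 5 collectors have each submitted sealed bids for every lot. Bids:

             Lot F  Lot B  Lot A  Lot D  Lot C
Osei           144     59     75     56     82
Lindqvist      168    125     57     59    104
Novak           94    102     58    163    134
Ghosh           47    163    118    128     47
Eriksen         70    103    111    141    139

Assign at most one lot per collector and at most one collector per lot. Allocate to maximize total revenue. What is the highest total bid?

Treat this as an assignment problem: match each collector to one lot.
Optimal: Osei→Lot A ($75), Lindqvist→Lot F ($168), Novak→Lot D ($163), Ghosh→Lot B ($163), Eriksen→Lot C ($139) — total 75+168+163+163+139 = $708.
Row-greedy (each collector in turn takes its best remaining lot) gives $689, worse by 19.
Swapping Osei↔Lindqvist (Osei→Lot F $144, Lindqvist→Lot A $57) loses 42.

Max total: $708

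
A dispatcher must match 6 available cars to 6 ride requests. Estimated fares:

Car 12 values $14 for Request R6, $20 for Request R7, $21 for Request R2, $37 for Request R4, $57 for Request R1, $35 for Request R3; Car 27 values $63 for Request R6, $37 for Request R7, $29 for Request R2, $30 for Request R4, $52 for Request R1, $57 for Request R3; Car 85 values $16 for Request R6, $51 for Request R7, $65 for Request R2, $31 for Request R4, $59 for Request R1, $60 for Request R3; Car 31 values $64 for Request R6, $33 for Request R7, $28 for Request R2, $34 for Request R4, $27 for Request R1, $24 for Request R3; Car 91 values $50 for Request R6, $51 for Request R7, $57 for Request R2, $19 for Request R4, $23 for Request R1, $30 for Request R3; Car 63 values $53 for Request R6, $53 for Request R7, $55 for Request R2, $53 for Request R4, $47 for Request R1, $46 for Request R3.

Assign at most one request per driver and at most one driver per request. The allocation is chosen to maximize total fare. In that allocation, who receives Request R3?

Car 27 receives Request R3.

Optimal: Car 12→Request R1 ($57), Car 27→Request R3 ($57), Car 85→Request R2 ($65), Car 31→Request R6 ($64), Car 91→Request R7 ($51), Car 63→Request R4 ($53) — total 57+57+65+64+51+53 = $347.
Column-greedy (each request in turn goes to its best remaining driver) gives $301, worse by 46.
Swapping Car 31↔Car 85 (Car 31→Request R2 $28, Car 85→Request R6 $16) loses 85.
No other one-to-one assignment exceeds $347.
Car 27's own top request is Request R6 ($63), but forcing Car 27→Request R6 and reassigning the rest optimally gives only $324 — worse by 23.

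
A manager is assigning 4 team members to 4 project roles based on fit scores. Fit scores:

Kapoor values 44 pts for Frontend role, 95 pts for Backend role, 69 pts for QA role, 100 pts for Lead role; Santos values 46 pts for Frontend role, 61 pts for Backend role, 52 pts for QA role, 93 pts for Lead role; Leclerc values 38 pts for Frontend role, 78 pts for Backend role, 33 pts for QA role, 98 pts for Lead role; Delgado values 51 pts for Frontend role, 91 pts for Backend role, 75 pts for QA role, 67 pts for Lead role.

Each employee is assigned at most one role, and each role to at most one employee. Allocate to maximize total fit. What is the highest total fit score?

Optimal: Kapoor→Backend role (95 pts), Santos→Frontend role (46 pts), Leclerc→Lead role (98 pts), Delgado→QA role (75 pts) — total 95+46+98+75 = 314 pts.
Row-greedy (each employee in turn takes its best remaining role) gives 274 pts, worse by 40.
Checked against all permutations: 314 pts is optimal.

Maximum total: 314 pts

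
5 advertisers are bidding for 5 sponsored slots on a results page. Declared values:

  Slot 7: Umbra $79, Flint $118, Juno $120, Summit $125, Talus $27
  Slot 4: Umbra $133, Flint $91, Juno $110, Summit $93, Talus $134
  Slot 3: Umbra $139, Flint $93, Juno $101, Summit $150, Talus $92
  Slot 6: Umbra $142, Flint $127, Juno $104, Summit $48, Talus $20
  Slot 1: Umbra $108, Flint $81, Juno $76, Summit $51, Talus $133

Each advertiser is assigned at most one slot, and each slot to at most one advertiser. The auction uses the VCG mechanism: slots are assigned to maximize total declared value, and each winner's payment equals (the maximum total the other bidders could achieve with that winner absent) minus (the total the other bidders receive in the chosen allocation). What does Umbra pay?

Umbra pays $1.

Efficient allocation: Umbra→Slot 4 ($133), Flint→Slot 6 ($127), Juno→Slot 7 ($120), Summit→Slot 3 ($150), Talus→Slot 1 ($133); total welfare W = $663.
Umbra receives Slot 4 at value $133, so the others get W − 133 = $530.
Without Umbra: best allocation of the remaining 4 bidders over all 5 slots is Flint→Slot 6 ($127), Juno→Slot 7 ($120), Summit→Slot 3 ($150), Talus→Slot 4 ($134), total $531.
VCG payment = (others' best without Umbra) − (others' welfare with Umbra) = 531 − 530 = $1.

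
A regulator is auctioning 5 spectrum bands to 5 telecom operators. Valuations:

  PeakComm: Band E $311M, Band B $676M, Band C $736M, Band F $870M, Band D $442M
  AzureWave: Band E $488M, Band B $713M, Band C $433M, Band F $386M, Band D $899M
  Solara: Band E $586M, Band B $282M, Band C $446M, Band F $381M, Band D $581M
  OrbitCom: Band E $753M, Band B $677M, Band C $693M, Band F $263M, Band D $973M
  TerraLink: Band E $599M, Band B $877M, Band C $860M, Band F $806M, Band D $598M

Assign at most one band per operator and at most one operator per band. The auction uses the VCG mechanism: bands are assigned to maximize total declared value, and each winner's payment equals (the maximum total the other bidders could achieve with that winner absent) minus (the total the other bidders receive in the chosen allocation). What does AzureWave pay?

Efficient allocation: PeakComm→Band F ($870M), AzureWave→Band B ($713M), Solara→Band E ($586M), OrbitCom→Band D ($973M), TerraLink→Band C ($860M); total welfare W = $4002M.
AzureWave receives Band B at value $713M, so the others get W − 713 = $3289M.
Without AzureWave: best allocation of the remaining 4 bidders over all 5 bands is PeakComm→Band F ($870M), Solara→Band E ($586M), OrbitCom→Band D ($973M), TerraLink→Band B ($877M), total $3306M.
VCG payment = (others' best without AzureWave) − (others' welfare with AzureWave) = 3306 − 3289 = $17M.

AzureWave pays $17M.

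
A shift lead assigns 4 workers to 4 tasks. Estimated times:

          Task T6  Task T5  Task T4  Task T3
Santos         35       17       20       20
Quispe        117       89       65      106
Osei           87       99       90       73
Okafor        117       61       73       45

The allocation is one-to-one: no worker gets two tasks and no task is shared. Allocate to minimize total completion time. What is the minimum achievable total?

Min total: 214 min

Optimal: Santos→Task T5 (17 min), Quispe→Task T4 (65 min), Osei→Task T6 (87 min), Okafor→Task T3 (45 min) — total 17+65+87+45 = 214 min.
Row-greedy (each worker in turn takes its cheapest remaining task) gives 272 min, worse by 58.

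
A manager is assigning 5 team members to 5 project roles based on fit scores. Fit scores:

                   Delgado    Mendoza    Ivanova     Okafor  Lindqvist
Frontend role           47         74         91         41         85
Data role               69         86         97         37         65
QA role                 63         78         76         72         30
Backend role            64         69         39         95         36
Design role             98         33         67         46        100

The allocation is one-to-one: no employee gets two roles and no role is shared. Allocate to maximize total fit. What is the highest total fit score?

Treat this as an assignment problem: match each employee to one role.
Optimal: Delgado→Design role (98 pts), Mendoza→QA role (78 pts), Ivanova→Data role (97 pts), Okafor→Backend role (95 pts), Lindqvist→Frontend role (85 pts) — total 98+78+97+95+85 = 453 pts.
Next-best assignment: Delgado→Design role, Mendoza→Data role, Ivanova→QA role, Okafor→Backend role, Lindqvist→Frontend role = 440 pts.
Every other assignment is strictly worse.

Max total: 453 pts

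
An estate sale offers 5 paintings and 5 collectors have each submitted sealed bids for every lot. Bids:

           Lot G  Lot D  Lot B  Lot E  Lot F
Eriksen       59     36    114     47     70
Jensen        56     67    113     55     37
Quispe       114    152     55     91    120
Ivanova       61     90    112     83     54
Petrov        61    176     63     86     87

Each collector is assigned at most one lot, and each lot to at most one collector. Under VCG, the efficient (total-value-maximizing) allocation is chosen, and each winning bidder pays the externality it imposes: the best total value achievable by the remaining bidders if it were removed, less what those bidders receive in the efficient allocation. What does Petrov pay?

Efficient allocation: Eriksen→Lot F ($70), Jensen→Lot B ($113), Quispe→Lot G ($114), Ivanova→Lot E ($83), Petrov→Lot D ($176); total welfare W = $556.
Petrov receives Lot D at value $176, so the others get W − 176 = $380.
Without Petrov: best allocation of the remaining 4 bidders over all 5 lots is Eriksen→Lot F ($70), Jensen→Lot B ($113), Quispe→Lot D ($152), Ivanova→Lot E ($83), total $418.
VCG payment = (others' best without Petrov) − (others' welfare with Petrov) = 418 − 380 = $38.

Petrov pays $38.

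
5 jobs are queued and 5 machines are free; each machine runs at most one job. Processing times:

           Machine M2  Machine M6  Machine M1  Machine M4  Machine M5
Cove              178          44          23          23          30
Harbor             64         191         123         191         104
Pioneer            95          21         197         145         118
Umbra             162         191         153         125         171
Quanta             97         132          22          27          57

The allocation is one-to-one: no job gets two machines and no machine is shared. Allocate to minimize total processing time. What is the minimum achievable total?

Minimum total: 262 min

Optimal: Cove→Machine M5 (30 min), Harbor→Machine M2 (64 min), Pioneer→Machine M6 (21 min), Umbra→Machine M4 (125 min), Quanta→Machine M1 (22 min) — total 30+64+21+125+22 = 262 min.
Min-entry greedy (repeatedly take the single cheapest remaining cell) gives 301 min, worse by 39.
Swapping Cove↔Harbor (Cove→Machine M2 178 min, Harbor→Machine M5 104 min) adds 188.
Every other assignment is strictly worse.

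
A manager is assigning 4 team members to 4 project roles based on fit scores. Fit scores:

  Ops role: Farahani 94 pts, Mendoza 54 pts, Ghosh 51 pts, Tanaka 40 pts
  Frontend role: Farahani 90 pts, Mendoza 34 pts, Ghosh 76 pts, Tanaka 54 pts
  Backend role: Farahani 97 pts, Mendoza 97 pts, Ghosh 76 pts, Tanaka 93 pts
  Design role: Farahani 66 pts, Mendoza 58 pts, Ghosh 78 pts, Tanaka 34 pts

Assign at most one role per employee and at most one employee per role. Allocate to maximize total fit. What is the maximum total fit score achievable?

Max total: 323 pts

Optimal: Farahani→Ops role (94 pts), Mendoza→Backend role (97 pts), Ghosh→Design role (78 pts), Tanaka→Frontend role (54 pts) — total 94+97+78+54 = 323 pts.
Max-entry greedy (repeatedly take the single best remaining cell) gives 283 pts, worse by 40.
Swapping Mendoza↔Tanaka (Mendoza→Frontend role 34 pts, Tanaka→Backend role 93 pts) loses 24.
Every other assignment is strictly worse.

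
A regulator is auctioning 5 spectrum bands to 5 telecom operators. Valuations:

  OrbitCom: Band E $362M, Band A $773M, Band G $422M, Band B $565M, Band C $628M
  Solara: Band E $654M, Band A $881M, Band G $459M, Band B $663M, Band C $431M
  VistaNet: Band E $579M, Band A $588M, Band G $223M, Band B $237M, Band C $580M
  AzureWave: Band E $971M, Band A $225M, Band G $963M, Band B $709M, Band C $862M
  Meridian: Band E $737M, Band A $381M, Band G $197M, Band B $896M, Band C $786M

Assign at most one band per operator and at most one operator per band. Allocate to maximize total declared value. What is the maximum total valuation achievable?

Max total: $3947M

Optimal: OrbitCom→Band C ($628M), Solara→Band A ($881M), VistaNet→Band E ($579M), AzureWave→Band G ($963M), Meridian→Band B ($896M) — total 628+881+579+963+896 = $3947M.
Max-entry greedy (repeatedly take the single best remaining cell) gives $3599M, worse by 348.
Next-best assignment: OrbitCom→Band A, Solara→Band E, VistaNet→Band C, AzureWave→Band G, Meridian→Band B = $3866M.
Swapping OrbitCom↔AzureWave (OrbitCom→Band G $422M, AzureWave→Band C $862M) loses 307.
No other one-to-one assignment exceeds $3947M.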